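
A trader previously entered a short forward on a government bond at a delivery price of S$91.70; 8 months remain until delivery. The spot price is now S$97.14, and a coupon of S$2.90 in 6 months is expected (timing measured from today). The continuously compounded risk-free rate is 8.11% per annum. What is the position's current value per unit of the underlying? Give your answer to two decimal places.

PV(remaining coupons) I = 2.90·e^(−0.0811·6/12) = 2.7848
Current forward F = (S − I)·e^(rT) = (97.14 − 2.7848)·e^(0.0811·8/12) = 94.3552 × 1.055555 = 99.5971
Value (long) = (F − K)·e^(−rT) = (99.5971 − 91.70) × 0.947369 = 7.4815
Short position value = −(long value) = -S$7.48

-S$7.48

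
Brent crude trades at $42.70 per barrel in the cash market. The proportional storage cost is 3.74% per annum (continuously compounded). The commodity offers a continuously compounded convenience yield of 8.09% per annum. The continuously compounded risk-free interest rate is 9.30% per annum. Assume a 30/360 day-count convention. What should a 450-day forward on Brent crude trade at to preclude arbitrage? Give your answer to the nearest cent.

$45.43 per barrel

Net carry = r + u − y = 0.0930 + 0.0374 − 0.0809 = 0.0495
F = S·e^((r+u−y)T) = 42.70 · e^(0.0495 × 450/360) = 42.70 · e^0.061875
= 42.70 × 1.063829 = $45.43 per barrel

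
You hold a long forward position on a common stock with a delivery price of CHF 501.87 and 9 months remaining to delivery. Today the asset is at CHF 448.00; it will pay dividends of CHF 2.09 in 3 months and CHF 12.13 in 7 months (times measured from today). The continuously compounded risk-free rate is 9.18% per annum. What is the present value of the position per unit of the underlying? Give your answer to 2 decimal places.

-CHF 34.02

PV(remaining dividends) I = 2.09·e^(−0.0918·3/12) + 12.13·e^(−0.0918·7/12) = 13.5401
Current forward F = (S − I)·e^(rT) = (448.00 − 13.5401)·e^(0.0918·9/12) = 434.4599 × 1.071276 = 465.4265
Value (long) = (F − K)·e^(−rT) = (465.4265 − 501.87) × 0.933467 = -34.0188
Value = -CHF 34.02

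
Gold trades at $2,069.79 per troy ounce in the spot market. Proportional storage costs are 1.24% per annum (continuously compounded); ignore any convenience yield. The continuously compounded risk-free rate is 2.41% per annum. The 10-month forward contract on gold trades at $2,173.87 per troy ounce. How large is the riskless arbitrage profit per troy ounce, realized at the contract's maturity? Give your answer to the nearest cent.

Fair forward: F* = S·e^(carry·T), with carry = (r + u) = 0.0241 + 0.0124 = 0.0365
F* = 2069.79 · e^(0.0365 × 10/12) = 2069.79 · e^0.03041667 = 2069.79 × 1.03088398 = $2133.7134
Market $2173.87 > fair $2133.7134: forward overpriced → cash-and-carry (buy spot, short the forward).
At maturity, profit = |F_mkt − F*| = |2173.87 − 2133.7134| = $40.16 per troy ounce

$40.16 per troy ounce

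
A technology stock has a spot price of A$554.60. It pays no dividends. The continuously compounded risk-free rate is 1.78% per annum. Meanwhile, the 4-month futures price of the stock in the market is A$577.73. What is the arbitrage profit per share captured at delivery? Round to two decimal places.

A$19.83 per share

Fair futures: F* = S·e^(carry·T), with carry = r = 0.0178
F* = 554.60 · e^(0.0178 × 4/12) = 554.60 · e^0.005933 = 554.60 × 1.005951 = A$557.9004
Market A$577.73 > fair A$557.9004: forward overpriced → cash-and-carry (buy spot, short the forward).
At maturity, profit = |F_mkt − F*| = |577.73 − 557.9004| = A$19.83 per share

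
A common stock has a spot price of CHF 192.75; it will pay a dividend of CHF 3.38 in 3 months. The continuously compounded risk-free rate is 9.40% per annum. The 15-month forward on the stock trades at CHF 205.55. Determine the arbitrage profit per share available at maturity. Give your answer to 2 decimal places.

CHF 7.52 per share

PV(dividends) I = 3.38·e^(−0.0940·3/12) = 3.3015
Fair forward F* = (S − I)·e^(rT) = (192.75 − 3.3015)·e^0.117500 = 189.4485 × 1.124682 = 213.0693
Market CHF 205.55 < fair 213.0693: forward underpriced → reverse cash-and-carry (short the stock, invest proceeds at r, pay the dividends, go long the forward).
Profit at T = |F_mkt − F*| = |205.55 − 213.0693| = CHF 7.52 per share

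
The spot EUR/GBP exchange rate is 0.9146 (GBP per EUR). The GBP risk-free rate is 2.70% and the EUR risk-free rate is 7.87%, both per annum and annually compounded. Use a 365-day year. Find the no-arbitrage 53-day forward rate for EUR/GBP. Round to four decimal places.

0.9081

By covered interest parity, F = S · (1+r_GBP)^T / (1+r_EUR)^T
= 0.9146 × 1.003876 / 1.011061 = 0.9146 × 0.992894
F = 0.9081 GBP per EUR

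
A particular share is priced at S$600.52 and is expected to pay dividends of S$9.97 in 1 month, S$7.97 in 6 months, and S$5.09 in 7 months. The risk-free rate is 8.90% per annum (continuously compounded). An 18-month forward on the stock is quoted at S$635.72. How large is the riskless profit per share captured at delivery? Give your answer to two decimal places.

PV(dividends) I = 9.97·e^(−0.0890·1/12) + 7.97·e^(−0.0890·6/12) + 5.09·e^(−0.0890·7/12) = 22.3519
Fair forward F* = (S − I)·e^(rT) = (600.52 − 22.3519)·e^0.133500 = 578.1681 × 1.142821 = 660.7426
Market S$635.72 < fair 660.7426: forward underpriced → reverse cash-and-carry (short the stock, invest proceeds at r, pay the dividends, go long the forward).
Profit at T = |F_mkt − F*| = |635.72 − 660.7426| = S$25.02 per share

S$25.02 per share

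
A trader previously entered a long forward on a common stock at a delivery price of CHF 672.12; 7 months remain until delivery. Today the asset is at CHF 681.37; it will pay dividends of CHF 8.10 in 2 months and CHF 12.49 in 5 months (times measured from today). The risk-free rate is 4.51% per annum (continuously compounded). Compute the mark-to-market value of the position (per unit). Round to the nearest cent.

CHF 6.40

PV(remaining dividends) I = 8.10·e^(−0.0451·2/12) + 12.49·e^(−0.0451·5/12) = 20.2968
Current forward F = (S − I)·e^(rT) = (681.37 − 20.2968)·e^(0.0451·7/12) = 661.0732 × 1.026657 = 678.6954
Value (long) = (F − K)·e^(−rT) = (678.6954 − 672.12) × 0.974035 = 6.4047
Value = CHF 6.40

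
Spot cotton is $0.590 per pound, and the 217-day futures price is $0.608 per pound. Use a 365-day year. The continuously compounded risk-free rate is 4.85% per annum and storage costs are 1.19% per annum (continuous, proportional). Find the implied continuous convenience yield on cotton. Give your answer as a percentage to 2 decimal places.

0.99%

F = S·e^((r+u−y)T) ⇒ (r+u−y) = ln(F/S)/T
ln(0.608/0.590) = 0.030052; /T ⇒ 0.050548
y = r + u − ln(F/S)/T = 0.0485 + 0.0119 − 0.050548 = 0.009852
y = 0.99%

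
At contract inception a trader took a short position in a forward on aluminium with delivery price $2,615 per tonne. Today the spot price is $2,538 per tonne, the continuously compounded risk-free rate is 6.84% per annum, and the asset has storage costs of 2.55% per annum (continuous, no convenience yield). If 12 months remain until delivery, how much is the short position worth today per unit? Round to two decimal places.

-$161.44 per tonne

Current fair forward for the remaining 12 months: F = S·e^((r + u)·T), (r + u) = 0.0684 + 0.0255 = 0.0939
F = 2538 · e^(0.0939 × 12/12) = 2538 × 1.09844990 = 2787.8658
Value of long forward = (F − K)·e^(−rT) = (2787.8658 − 2615) · e^(−0.0684·12/12)
= 172.8658 × 0.93388684 = 161.44
Short position value = −(long value) = -$161.44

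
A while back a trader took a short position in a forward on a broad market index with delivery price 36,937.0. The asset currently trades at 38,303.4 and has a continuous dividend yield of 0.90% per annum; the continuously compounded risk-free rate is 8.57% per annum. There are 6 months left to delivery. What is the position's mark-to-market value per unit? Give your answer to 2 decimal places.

Current fair forward for the remaining 6 months: F = S·e^((r − q)·T), (r − q) = 0.0857 − 0.0090 = 0.0767
F = 38303.4 · e^(0.0767 × 6/12) = 38303.4 × 1.03909485 = 39800.8657
Value of long forward = (F − K)·e^(−rT) = (39800.8657 − 36937.0) · e^(−0.0857·6/12)
= 2863.8657 × 0.95805509 = 2743.74
Short position value = −(long value) = -2743.74

-2743.74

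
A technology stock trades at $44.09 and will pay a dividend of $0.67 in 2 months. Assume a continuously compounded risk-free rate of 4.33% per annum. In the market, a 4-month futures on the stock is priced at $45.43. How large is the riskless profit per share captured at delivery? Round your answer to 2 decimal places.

$1.37 per share

PV(dividends) I = 0.67·e^(−0.0433·2/12) = 0.6652
Fair futures F* = (S − I)·e^(rT) = (44.09 − 0.6652)·e^0.014433 = 43.4248 × 1.014538 = 44.0561
Market $45.43 > fair 44.0561: forward overpriced → cash-and-carry (borrow at r, buy the stock and collect the dividends, short the forward).
Profit at T = |F_mkt − F*| = |45.43 − 44.0561| = $1.37 per share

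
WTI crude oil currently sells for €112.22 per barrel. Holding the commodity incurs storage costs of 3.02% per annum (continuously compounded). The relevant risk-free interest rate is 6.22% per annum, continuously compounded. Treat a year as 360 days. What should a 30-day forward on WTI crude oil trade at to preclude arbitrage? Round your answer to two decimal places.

€113.09 per barrel

Net carry = r + u − y = 0.0622 + 0.0302 − 0.0000 = 0.0924
F = S·e^((r+u−y)T) = 112.22 · e^(0.0924 × 30/360) = 112.22 · e^0.007700
= 112.22 × 1.007730 = €113.09 per barrel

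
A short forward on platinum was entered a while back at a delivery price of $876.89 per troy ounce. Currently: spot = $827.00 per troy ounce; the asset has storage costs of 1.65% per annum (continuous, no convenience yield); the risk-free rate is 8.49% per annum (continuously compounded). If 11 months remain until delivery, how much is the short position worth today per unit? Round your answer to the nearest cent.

-$28.37 per troy ounce

Current fair forward for the remaining 11 months: F = S·e^((r + u)·T), (r + u) = 0.0849 + 0.0165 = 0.1014
F = 827.00 · e^(0.1014 × 11/12) = 827.00 × 1.097407 = 907.5556
Value of long forward = (F − K)·e^(−rT) = (907.5556 − 876.89) · e^(−0.0849·11/12)
= 30.6656 × 0.925126 = 28.37
Short position value = −(long value) = -$28.37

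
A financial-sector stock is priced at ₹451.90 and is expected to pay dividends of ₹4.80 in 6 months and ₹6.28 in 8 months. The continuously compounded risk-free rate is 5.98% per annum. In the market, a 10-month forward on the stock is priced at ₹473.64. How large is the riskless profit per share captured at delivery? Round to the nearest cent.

PV(dividends) I = 4.80·e^(−0.0598·6/12) + 6.28·e^(−0.0598·8/12) = 10.6932
Fair forward F* = (S − I)·e^(rT) = (451.90 − 10.6932)·e^0.049833 = 441.2068 × 1.051096 = 463.7507
Market ₹473.64 > fair 463.7507: forward overpriced → cash-and-carry (borrow at r, buy the stock and collect the dividends, short the forward).
Profit at T = |F_mkt − F*| = |473.64 − 463.7507| = ₹9.89 per share

₹9.89 per share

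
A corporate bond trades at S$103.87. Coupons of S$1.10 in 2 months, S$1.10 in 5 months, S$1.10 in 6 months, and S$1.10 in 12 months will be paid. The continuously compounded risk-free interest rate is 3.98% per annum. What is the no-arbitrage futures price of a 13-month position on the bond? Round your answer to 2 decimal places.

PV(coupons) I = 1.10·e^(−0.0398·2/12) + 1.10·e^(−0.0398·5/12) + 1.10·e^(−0.0398·6/12) + 1.10·e^(−0.0398·12/12)
I = 1.0927 + 1.0819 + 1.0783 + 1.0571 = 4.3100
F = (S − I)·e^(rT) = (103.87 − 4.3100) · e^(0.0398·13/12)
= 99.5600 · e^0.043117 = 99.5600 × 1.044060 = S$103.95

S$103.95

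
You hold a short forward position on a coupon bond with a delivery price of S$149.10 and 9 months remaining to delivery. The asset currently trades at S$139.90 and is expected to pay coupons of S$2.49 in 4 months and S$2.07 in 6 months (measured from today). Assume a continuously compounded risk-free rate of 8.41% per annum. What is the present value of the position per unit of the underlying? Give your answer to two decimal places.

PV(remaining coupons) I = 2.49·e^(−0.0841·4/12) + 2.07·e^(−0.0841·6/12) = 4.4059
Current forward F = (S − I)·e^(rT) = (139.90 − 4.4059)·e^(0.0841·9/12) = 135.4941 × 1.065107 = 144.3157
Value (long) = (F − K)·e^(−rT) = (144.3157 − 149.10) × 0.938873 = -4.4919
Short position value = −(long value) = S$4.49

S$4.49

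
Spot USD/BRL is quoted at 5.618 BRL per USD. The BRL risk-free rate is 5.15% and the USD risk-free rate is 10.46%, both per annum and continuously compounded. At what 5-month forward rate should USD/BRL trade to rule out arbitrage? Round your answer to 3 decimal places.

5.495

F = S·e^((r_BRL − r_USD)T) = 5.618 · e^((0.0515 − 0.1046) × 5/12)
= 5.618 · e^-0.022125 = 5.618 × 0.978118
F = 5.495 BRL per USD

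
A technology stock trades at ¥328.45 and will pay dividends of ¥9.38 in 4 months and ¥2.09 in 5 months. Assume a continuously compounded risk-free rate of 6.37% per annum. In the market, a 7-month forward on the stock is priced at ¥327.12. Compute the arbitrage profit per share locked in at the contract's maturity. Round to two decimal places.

¥2.12 per share

PV(dividends) I = 9.38·e^(−0.0637·4/12) + 2.09·e^(−0.0637·5/12) = 11.2182
Fair forward F* = (S − I)·e^(rT) = (328.45 − 11.2182)·e^0.037158 = 317.2318 × 1.037857 = 329.2412
Market ¥327.12 < fair 329.2412: forward underpriced → reverse cash-and-carry (short the stock, invest proceeds at r, pay the dividends, go long the forward).
Profit at T = |F_mkt − F*| = |327.12 − 329.2412| = ¥2.12 per share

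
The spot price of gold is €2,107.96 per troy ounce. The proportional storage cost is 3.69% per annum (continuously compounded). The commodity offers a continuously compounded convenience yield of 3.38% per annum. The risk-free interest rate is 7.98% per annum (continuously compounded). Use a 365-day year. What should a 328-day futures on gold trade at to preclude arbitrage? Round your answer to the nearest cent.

€2,270.99 per troy ounce

Net carry = r + u − y = 0.0798 + 0.0369 − 0.0338 = 0.0829
F = S·e^((r+u−y)T) = 2107.96 · e^(0.0829 × 328/365) = 2107.96 · e^0.07449644
= 2107.96 × 1.07734151 = €2,270.99 per troy ounce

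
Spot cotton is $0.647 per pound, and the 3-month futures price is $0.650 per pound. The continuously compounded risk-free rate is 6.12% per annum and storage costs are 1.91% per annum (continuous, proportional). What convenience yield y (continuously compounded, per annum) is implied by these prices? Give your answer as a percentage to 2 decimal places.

F = S·e^((r+u−y)T) ⇒ (r+u−y) = ln(F/S)/T
ln(0.650/0.647) = 0.004626; /T ⇒ 0.018504
y = r + u − ln(F/S)/T = 0.0612 + 0.0191 − 0.018504 = 0.061796
y = 6.18%

6.18%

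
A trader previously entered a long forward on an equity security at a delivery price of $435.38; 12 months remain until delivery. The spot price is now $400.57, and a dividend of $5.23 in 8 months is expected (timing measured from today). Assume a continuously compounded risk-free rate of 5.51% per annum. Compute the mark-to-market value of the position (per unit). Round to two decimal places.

-$16.51

PV(remaining dividends) I = 5.23·e^(−0.0551·8/12) = 5.0414
Current forward F = (S − I)·e^(rT) = (400.57 − 5.0414)·e^(0.0551·12/12) = 395.5286 × 1.056646 = 417.9337
Value (long) = (F − K)·e^(−rT) = (417.9337 − 435.38) × 0.946391 = -16.5110
Value = -$16.51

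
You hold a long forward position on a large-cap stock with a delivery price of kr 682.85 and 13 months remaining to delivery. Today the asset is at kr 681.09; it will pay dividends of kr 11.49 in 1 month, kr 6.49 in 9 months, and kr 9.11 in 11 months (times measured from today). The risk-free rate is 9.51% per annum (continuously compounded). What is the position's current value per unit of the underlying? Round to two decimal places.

kr 39.30

PV(remaining dividends) I = 11.49·e^(−0.0951·1/12) + 6.49·e^(−0.0951·9/12) + 9.11·e^(−0.0951·11/12) = 25.7920
Current forward F = (S − I)·e^(rT) = (681.09 − 25.7920)·e^(0.0951·13/12) = 655.2980 × 1.108519 = 726.4103
Value (long) = (F − K)·e^(−rT) = (726.4103 − 682.85) × 0.902104 = 39.2959
Value = kr 39.30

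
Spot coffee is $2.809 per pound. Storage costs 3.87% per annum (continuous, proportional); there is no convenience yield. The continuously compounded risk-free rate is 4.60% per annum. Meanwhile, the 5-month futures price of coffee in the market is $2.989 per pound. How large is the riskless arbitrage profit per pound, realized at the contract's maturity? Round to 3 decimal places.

$0.079 per pound

Fair futures: F* = S·e^(carry·T), with carry = (r + u) = 0.0460 + 0.0387 = 0.0847
F* = 2.809 · e^(0.0847 × 5/12) = 2.809 · e^0.035292 = 2.809 × 1.035922 = $2.9099
Market $2.989 > fair $2.9099: forward overpriced → cash-and-carry (buy spot, short the forward).
At maturity, profit = |F_mkt − F*| = |2.989 − 2.9099| = $0.079 per pound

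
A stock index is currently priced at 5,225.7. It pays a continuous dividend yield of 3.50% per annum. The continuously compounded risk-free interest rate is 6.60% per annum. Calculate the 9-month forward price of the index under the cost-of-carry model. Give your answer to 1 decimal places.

5,348.6

F = S·e^((r − q)T) = 5225.7 · e^((0.0660 − 0.0350) × 9/12)
= 5225.7 · e^0.023250 = 5225.7 × 1.023522
F = 5,348.6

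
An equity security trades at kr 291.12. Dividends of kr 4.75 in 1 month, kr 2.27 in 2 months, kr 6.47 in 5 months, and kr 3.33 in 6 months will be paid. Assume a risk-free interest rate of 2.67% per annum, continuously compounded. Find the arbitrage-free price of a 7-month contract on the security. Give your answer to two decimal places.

kr 278.74

PV(dividends) I = 4.75·e^(−0.0267·1/12) + 2.27·e^(−0.0267·2/12) + 6.47·e^(−0.0267·5/12) + 3.33·e^(−0.0267·6/12)
I = 4.7394 + 2.2599 + 6.3984 + 3.2858 = 16.6835
F = (S − I)·e^(rT) = (291.12 − 16.6835) · e^(0.0267·7/12)
= 274.4365 · e^0.015575 = 274.4365 × 1.015697 = kr 278.74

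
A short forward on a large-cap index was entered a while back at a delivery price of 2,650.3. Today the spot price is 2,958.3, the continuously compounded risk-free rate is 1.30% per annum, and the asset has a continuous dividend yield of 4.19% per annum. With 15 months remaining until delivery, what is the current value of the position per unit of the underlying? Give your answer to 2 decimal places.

-199.77

Current fair forward for the remaining 15 months: F = S·e^((r − q)·T), (r − q) = 0.0130 − 0.0419 = -0.0289
F = 2958.3 · e^(-0.0289 × 15/12) = 2958.3 × 0.96451972 = 2853.3387
Value of long forward = (F − K)·e^(−rT) = (2853.3387 − 2650.3) · e^(−0.0130·15/12)
= 203.0387 × 0.98388132 = 199.77
Short position value = −(long value) = -199.77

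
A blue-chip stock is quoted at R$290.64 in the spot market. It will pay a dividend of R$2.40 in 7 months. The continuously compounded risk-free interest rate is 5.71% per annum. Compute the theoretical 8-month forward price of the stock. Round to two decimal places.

PV(dividends) I = 2.40·e^(−0.0571·7/12)
I = 2.3214
F = (S − I)·e^(rT) = (290.64 − 2.3214) · e^(0.0571·8/12)
= 288.3186 · e^0.038067 = 288.3186 × 1.038801 = R$299.51

R$299.51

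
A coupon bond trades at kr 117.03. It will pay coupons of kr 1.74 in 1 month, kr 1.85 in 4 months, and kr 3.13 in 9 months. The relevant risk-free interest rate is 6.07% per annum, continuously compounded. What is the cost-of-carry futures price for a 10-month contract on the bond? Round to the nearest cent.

PV(coupons) I = 1.74·e^(−0.0607·1/12) + 1.85·e^(−0.0607·4/12) + 3.13·e^(−0.0607·9/12)
I = 1.7312 + 1.8129 + 2.9907 = 6.5348
F = (S − I)·e^(rT) = (117.03 − 6.5348) · e^(0.0607·10/12)
= 110.4952 · e^0.050583 = 110.4952 × 1.051884 = kr 116.23

kr 116.23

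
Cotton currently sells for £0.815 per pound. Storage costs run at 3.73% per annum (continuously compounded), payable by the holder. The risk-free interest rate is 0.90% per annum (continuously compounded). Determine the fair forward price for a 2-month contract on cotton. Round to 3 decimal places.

Net carry = r + u − y = 0.0090 + 0.0373 − 0.0000 = 0.0463
F = S·e^((r+u−y)T) = 0.815 · e^(0.0463 × 2/12) = 0.815 · e^0.007717
= 0.815 × 1.007747 = £0.821 per pound

£0.821 per pound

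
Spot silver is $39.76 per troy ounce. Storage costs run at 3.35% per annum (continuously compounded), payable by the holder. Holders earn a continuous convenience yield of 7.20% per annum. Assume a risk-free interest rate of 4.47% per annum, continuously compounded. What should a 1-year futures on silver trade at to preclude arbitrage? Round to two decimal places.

Net carry = r + u − y = 0.0447 + 0.0335 − 0.0720 = 0.0062
F = S·e^((r+u−y)T) = 39.76 · e^(0.0062 × 12/12) = 39.76 · e^0.006200
= 39.76 × 1.006219 = $40.01 per troy ounce

$40.01 per troy ounce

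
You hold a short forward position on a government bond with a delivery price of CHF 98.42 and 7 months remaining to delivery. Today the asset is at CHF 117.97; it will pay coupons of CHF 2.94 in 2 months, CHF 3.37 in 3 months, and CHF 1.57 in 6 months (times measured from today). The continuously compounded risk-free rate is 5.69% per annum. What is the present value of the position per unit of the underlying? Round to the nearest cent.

PV(remaining coupons) I = 2.94·e^(−0.0569·2/12) + 3.37·e^(−0.0569·3/12) + 1.57·e^(−0.0569·6/12) = 7.7606
Current forward F = (S − I)·e^(rT) = (117.97 − 7.7606)·e^(0.0569·7/12) = 110.2094 × 1.033749 = 113.9289
Value (long) = (F − K)·e^(−rT) = (113.9289 − 98.42) × 0.967353 = 15.0026
Short position value = −(long value) = -CHF 15.00

-CHF 15.00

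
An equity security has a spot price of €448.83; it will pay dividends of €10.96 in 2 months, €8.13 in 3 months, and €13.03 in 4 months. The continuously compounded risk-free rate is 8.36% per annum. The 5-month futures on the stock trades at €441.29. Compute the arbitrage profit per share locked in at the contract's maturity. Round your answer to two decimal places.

€9.11 per share

PV(dividends) I = 10.96·e^(−0.0836·2/12) + 8.13·e^(−0.0836·3/12) + 13.03·e^(−0.0836·4/12) = 31.4421
Fair futures F* = (S − I)·e^(rT) = (448.83 − 31.4421)·e^0.034833 = 417.3879 × 1.035447 = 432.1830
Market €441.29 > fair 432.1830: forward overpriced → cash-and-carry (borrow at r, buy the stock and collect the dividends, short the forward).
Profit at T = |F_mkt − F*| = |441.29 − 432.1830| = €9.11 per share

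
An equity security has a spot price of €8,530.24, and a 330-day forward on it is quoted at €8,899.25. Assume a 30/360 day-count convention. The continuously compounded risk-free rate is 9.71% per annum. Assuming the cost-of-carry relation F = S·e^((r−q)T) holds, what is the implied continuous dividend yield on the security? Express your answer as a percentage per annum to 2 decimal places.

From F = S·e^((r−q)T): (r − q) = ln(F/S)/T
ln(8899.25/8530.24) = ln(1.043259) = 0.042349
(r − q) = 0.042349 / (330/360) = 0.046199
q = r − ln(F/S)/T = 0.0971 − 0.046199 = 0.050901
q = 5.09%

5.09%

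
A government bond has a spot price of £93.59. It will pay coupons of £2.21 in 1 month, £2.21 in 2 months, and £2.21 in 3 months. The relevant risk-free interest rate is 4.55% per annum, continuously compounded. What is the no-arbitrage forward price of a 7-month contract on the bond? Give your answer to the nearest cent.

£89.35

PV(coupons) I = 2.21·e^(−0.0455·1/12) + 2.21·e^(−0.0455·2/12) + 2.21·e^(−0.0455·3/12)
I = 2.2016 + 2.1933 + 2.1850 = 6.5799
F = (S − I)·e^(rT) = (93.59 − 6.5799) · e^(0.0455·7/12)
= 87.0101 · e^0.026542 = 87.0101 × 1.026897 = £89.35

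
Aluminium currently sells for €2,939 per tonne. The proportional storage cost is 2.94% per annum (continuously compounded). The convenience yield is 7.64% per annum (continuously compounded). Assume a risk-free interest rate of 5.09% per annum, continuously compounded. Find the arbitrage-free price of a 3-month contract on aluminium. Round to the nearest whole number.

€2,942 per tonne

Net carry = r + u − y = 0.0509 + 0.0294 − 0.0764 = 0.0039
F = S·e^((r+u−y)T) = 2939 · e^(0.0039 × 3/12) = 2939 · e^0.000975
= 2939 × 1.000975 = €2,942 per tonne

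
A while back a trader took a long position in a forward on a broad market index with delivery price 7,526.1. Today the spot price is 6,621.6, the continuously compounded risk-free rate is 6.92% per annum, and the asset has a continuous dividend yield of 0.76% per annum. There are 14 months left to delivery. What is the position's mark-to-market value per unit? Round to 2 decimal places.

Current fair forward for the remaining 14 months: F = S·e^((r − q)·T), (r − q) = 0.0692 − 0.0076 = 0.0616
F = 6621.6 · e^(0.0616 × 14/12) = 6621.6 × 1.07451207 = 7114.9891
Value of long forward = (F − K)·e^(−rT) = (7114.9891 − 7526.1) · e^(−0.0692·14/12)
= -411.1109 × 0.92243964 = -379.22

-379.22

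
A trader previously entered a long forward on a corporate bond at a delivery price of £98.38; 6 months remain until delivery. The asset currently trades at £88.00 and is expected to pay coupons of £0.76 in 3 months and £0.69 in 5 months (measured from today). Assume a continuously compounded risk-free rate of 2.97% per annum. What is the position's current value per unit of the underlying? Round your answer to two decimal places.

-£10.37

PV(remaining coupons) I = 0.76·e^(−0.0297·3/12) + 0.69·e^(−0.0297·5/12) = 1.4359
Current forward F = (S − I)·e^(rT) = (88.00 − 1.4359)·e^(0.0297·6/12) = 86.5641 × 1.014961 = 87.8592
Value (long) = (F − K)·e^(−rT) = (87.8592 − 98.38) × 0.985260 = -10.3657
Value = -£10.37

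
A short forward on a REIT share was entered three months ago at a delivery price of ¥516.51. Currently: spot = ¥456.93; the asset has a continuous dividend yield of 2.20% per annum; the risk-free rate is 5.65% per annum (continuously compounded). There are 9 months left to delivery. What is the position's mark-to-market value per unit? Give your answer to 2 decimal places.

¥45.63

Current fair forward for the remaining 9 months: F = S·e^((r − q)·T), (r − q) = 0.0565 − 0.0220 = 0.0345
F = 456.93 · e^(0.0345 × 9/12) = 456.93 × 1.026213 = 468.9075
Value of long forward = (F − K)·e^(−rT) = (468.9075 − 516.51) · e^(−0.0565·9/12)
= -47.6025 × 0.958510 = -45.63
Short position value = −(long value) = ¥45.63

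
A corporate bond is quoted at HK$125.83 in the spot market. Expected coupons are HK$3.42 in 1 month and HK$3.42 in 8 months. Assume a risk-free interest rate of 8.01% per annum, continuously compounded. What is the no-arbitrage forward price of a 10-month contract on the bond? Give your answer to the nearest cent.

HK$127.42

PV(coupons) I = 3.42·e^(−0.0801·1/12) + 3.42·e^(−0.0801·8/12)
I = 3.3972 + 3.2422 = 6.6394
F = (S − I)·e^(rT) = (125.83 − 6.6394) · e^(0.0801·10/12)
= 119.1906 · e^0.066750 = 119.1906 × 1.069028 = HK$127.42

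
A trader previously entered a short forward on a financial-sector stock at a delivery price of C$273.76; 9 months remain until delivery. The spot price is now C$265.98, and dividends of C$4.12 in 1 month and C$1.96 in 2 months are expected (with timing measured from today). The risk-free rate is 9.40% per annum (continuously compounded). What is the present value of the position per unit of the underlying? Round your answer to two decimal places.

-C$4.84

PV(remaining dividends) I = 4.12·e^(−0.0940·1/12) + 1.96·e^(−0.0940·2/12) = 6.0174
Current forward F = (S − I)·e^(rT) = (265.98 − 6.0174)·e^(0.0940·9/12) = 259.9626 × 1.073045 = 278.9516
Value (long) = (F − K)·e^(−rT) = (278.9516 − 273.76) × 0.931928 = 4.8382
Short position value = −(long value) = -C$4.84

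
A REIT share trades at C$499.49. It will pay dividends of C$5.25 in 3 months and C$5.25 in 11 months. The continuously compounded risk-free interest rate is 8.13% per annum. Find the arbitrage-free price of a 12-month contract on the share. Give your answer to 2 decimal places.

C$530.93

PV(dividends) I = 5.25·e^(−0.0813·3/12) + 5.25·e^(−0.0813·11/12)
I = 5.1444 + 4.8730 = 10.0174
F = (S − I)·e^(rT) = (499.49 − 10.0174) · e^(0.0813·12/12)
= 489.4726 · e^0.081300 = 489.4726 × 1.084696 = C$530.93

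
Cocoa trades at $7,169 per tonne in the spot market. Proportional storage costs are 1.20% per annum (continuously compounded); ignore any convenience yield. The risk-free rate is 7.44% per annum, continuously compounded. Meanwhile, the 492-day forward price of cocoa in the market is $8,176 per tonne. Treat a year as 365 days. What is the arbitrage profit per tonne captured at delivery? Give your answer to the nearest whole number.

Fair forward: F* = S·e^(carry·T), with carry = (r + u) = 0.0744 + 0.0120 = 0.0864
F* = 7169 · e^(0.0864 × 492/365) = 7169 · e^0.116462 = 7169 × 1.123515 = $8054.4790
Market $8176 > fair $8054.4790: forward overpriced → cash-and-carry (buy spot, short the forward).
At maturity, profit = |F_mkt − F*| = |8176 − 8054.4790| = $122 per tonne

$122 per tonne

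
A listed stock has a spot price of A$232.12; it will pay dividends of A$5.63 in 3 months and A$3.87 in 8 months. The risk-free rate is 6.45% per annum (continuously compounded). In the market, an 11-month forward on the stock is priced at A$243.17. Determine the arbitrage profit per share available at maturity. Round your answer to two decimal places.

PV(dividends) I = 5.63·e^(−0.0645·3/12) + 3.87·e^(−0.0645·8/12) = 9.2471
Fair forward F* = (S − I)·e^(rT) = (232.12 − 9.2471)·e^0.059125 = 222.8729 × 1.060908 = 236.4476
Market A$243.17 > fair 236.4476: forward overpriced → cash-and-carry (borrow at r, buy the stock and collect the dividends, short the forward).
Profit at T = |F_mkt − F*| = |243.17 − 236.4476| = A$6.72 per share

A$6.72 per share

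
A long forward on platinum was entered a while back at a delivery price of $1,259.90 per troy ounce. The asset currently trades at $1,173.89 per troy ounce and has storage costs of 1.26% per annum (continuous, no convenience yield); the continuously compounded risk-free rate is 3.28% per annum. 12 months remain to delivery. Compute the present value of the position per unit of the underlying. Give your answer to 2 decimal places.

Current fair forward for the remaining 12 months: F = S·e^((r + u)·T), (r + u) = 0.0328 + 0.0126 = 0.0454
F = 1173.89 · e^(0.0454 × 12/12) = 1173.89 × 1.04644635 = 1228.4129
Value of long forward = (F − K)·e^(−rT) = (1228.4129 − 1259.90) · e^(−0.0328·12/12)
= -31.4871 × 0.96773209 = -30.47

-$30.47 per troy ounce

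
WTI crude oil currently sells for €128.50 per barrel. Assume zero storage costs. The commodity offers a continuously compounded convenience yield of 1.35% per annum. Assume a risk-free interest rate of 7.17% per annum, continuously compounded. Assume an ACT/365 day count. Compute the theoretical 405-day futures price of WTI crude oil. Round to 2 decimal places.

Net carry = r + u − y = 0.0717 + 0.0000 − 0.0135 = 0.0582
F = S·e^((r+u−y)T) = 128.50 · e^(0.0582 × 405/365) = 128.50 · e^0.064578
= 128.50 × 1.066709 = €137.07 per barrel

€137.07 per barrel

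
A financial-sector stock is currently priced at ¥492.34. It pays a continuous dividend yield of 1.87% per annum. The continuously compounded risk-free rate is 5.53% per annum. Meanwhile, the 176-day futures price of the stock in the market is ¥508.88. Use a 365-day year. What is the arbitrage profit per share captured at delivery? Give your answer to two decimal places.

Fair futures: F* = S·e^(carry·T), with carry = (r − q) = 0.0553 − 0.0187 = 0.0366
F* = 492.34 · e^(0.0366 × 176/365) = 492.34 · e^0.017648 = 492.34 × 1.017805 = ¥501.1061
Market ¥508.88 > fair ¥501.1061: forward overpriced → cash-and-carry (buy spot, short the forward).
At maturity, profit = |F_mkt − F*| = |508.88 − 501.1061| = ¥7.77 per share

¥7.77 per share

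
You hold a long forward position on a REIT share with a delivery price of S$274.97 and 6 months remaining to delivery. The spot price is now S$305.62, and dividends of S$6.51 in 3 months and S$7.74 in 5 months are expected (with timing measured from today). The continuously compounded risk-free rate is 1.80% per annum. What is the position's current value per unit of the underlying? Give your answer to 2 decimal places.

PV(remaining dividends) I = 6.51·e^(−0.0180·3/12) + 7.74·e^(−0.0180·5/12) = 14.1629
Current forward F = (S − I)·e^(rT) = (305.62 − 14.1629)·e^(0.0180·6/12) = 291.4571 × 1.009041 = 294.0922
Value (long) = (F − K)·e^(−rT) = (294.0922 − 274.97) × 0.991040 = 18.9509
Value = S$18.95

S$18.95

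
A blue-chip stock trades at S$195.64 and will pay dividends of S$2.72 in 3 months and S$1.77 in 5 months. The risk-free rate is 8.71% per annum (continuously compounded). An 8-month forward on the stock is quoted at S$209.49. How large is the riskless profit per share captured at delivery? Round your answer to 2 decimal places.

PV(dividends) I = 2.72·e^(−0.0871·3/12) + 1.77·e^(−0.0871·5/12) = 4.3683
Fair forward F* = (S − I)·e^(rT) = (195.64 − 4.3683)·e^0.058067 = 191.2717 × 1.059786 = 202.7071
Market S$209.49 > fair 202.7071: forward overpriced → cash-and-carry (borrow at r, buy the stock and collect the dividends, short the forward).
Profit at T = |F_mkt − F*| = |209.49 − 202.7071| = S$6.78 per share

S$6.78 per share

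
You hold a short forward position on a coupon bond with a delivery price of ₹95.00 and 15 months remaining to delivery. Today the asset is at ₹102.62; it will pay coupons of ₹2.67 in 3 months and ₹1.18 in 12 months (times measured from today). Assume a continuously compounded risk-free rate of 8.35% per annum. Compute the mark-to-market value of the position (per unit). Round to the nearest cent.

-₹13.34

PV(remaining coupons) I = 2.67·e^(−0.0835·3/12) + 1.18·e^(−0.0835·12/12) = 3.7003
Current forward F = (S − I)·e^(rT) = (102.62 − 3.7003)·e^(0.0835·15/12) = 98.9197 × 1.110017 = 109.8025
Value (long) = (F − K)·e^(−rT) = (109.8025 − 95.00) × 0.900887 = 13.3354
Short position value = −(long value) = -₹13.34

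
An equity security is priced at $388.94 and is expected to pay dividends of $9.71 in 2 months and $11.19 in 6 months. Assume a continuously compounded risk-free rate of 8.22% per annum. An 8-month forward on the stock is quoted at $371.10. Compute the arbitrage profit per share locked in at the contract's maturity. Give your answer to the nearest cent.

$18.29 per share

PV(dividends) I = 9.71·e^(−0.0822·2/12) + 11.19·e^(−0.0822·6/12) = 20.3173
Fair forward F* = (S − I)·e^(rT) = (388.94 − 20.3173)·e^0.054800 = 368.6227 × 1.056329 = 389.3868
Market $371.10 < fair 389.3868: forward underpriced → reverse cash-and-carry (short the stock, invest proceeds at r, pay the dividends, go long the forward).
Profit at T = |F_mkt − F*| = |371.10 − 389.3868| = $18.29 per share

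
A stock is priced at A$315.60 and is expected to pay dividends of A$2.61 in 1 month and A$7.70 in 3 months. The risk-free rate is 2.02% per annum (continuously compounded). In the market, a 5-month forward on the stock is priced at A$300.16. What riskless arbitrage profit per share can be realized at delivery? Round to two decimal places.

A$7.75 per share

PV(dividends) I = 2.61·e^(−0.0202·1/12) + 7.70·e^(−0.0202·3/12) = 10.2668
Fair forward F* = (S − I)·e^(rT) = (315.60 − 10.2668)·e^0.008417 = 305.3332 × 1.008453 = 307.9142
Market A$300.16 < fair 307.9142: forward underpriced → reverse cash-and-carry (short the stock, invest proceeds at r, pay the dividends, go long the forward).
Profit at T = |F_mkt − F*| = |300.16 − 307.9142| = A$7.75 per share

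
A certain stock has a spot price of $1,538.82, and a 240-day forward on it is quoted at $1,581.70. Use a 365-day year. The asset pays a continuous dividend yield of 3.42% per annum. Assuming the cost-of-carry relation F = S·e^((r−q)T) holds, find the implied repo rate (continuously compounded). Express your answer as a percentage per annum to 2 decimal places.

7.60%

From F = S·e^((r−q)T): (r − q) = ln(F/S)/T
ln(1581.70/1538.82) = ln(1.027866) = 0.027485
(r − q) = 0.027485 / (240/365) = 0.041800
r = ln(F/S)/T + q = 0.041800 + 0.0342 = 0.076000
r = 7.60%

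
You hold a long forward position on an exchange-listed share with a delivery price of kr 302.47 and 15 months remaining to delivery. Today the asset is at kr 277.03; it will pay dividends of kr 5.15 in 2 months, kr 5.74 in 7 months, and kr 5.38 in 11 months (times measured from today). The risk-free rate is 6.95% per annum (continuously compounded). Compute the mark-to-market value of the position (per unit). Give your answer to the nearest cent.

PV(remaining dividends) I = 5.15·e^(−0.0695·2/12) + 5.74·e^(−0.0695·7/12) + 5.38·e^(−0.0695·11/12) = 15.6506
Current forward F = (S − I)·e^(rT) = (277.03 − 15.6506)·e^(0.0695·15/12) = 261.3794 × 1.090760 = 285.1022
Value (long) = (F − K)·e^(−rT) = (285.1022 − 302.47) × 0.916792 = -15.9227
Value = -kr 15.92

-kr 15.92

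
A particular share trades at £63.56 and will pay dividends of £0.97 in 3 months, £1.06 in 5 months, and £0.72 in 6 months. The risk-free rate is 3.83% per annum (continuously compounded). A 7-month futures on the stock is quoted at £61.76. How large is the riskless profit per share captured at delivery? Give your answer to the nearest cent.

PV(dividends) I = 0.97·e^(−0.0383·3/12) + 1.06·e^(−0.0383·5/12) + 0.72·e^(−0.0383·6/12) = 2.7103
Fair futures F* = (S − I)·e^(rT) = (63.56 − 2.7103)·e^0.022342 = 60.8497 × 1.022593 = 62.2245
Market £61.76 < fair 62.2245: forward underpriced → reverse cash-and-carry (short the stock, invest proceeds at r, pay the dividends, go long the forward).
Profit at T = |F_mkt − F*| = |61.76 − 62.2245| = £0.46 per share

£0.46 per share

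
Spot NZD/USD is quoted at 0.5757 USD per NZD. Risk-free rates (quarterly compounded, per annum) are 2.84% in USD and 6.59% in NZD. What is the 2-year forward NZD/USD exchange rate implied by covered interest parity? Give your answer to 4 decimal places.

0.5346

By covered interest parity, F = S · (1+r_USD/4)^(4T) / (1+r_NZD/4)^(4T)
= 0.5757 × 1.058232 / 1.139656 = 0.5757 × 0.928554
F = 0.5346 USD per NZD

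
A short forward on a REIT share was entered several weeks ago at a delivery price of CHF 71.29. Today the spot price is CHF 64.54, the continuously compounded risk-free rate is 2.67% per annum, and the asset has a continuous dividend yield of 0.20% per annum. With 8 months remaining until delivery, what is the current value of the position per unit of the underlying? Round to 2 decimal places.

CHF 5.58

Current fair forward for the remaining 8 months: F = S·e^((r − q)·T), (r − q) = 0.0267 − 0.0020 = 0.0247
F = 64.54 · e^(0.0247 × 8/12) = 64.54 × 1.016603 = 65.6116
Value of long forward = (F − K)·e^(−rT) = (65.6116 − 71.29) · e^(−0.0267·8/12)
= -5.6784 × 0.982357 = -5.58
Short position value = −(long value) = CHF 5.58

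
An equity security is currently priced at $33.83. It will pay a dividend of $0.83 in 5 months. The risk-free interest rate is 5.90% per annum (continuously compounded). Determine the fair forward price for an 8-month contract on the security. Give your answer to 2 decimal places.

PV(dividends) I = 0.83·e^(−0.0590·5/12)
I = 0.8098
F = (S − I)·e^(rT) = (33.83 − 0.8098) · e^(0.0590·8/12)
= 33.0202 · e^0.039333 = 33.0202 × 1.040117 = $34.34

$34.34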